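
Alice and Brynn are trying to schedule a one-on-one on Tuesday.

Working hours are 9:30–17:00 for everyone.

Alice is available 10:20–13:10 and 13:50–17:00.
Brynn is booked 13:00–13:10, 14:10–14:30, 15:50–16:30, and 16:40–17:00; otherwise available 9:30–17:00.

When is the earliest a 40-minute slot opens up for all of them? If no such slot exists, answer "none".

Brynn free within 09:30–17:00: 09:30–13:00, 13:10–14:10, 14:30–15:50, 16:30–16:40.
Alice ∩ Brynn: 10:20–13:00, 13:50–14:10, 14:30–15:50, 16:30–16:40.
Windows ≥ 40 min: 10:20–13:00, 14:30–15:50.
Earliest such window starts at 10:20.

10:20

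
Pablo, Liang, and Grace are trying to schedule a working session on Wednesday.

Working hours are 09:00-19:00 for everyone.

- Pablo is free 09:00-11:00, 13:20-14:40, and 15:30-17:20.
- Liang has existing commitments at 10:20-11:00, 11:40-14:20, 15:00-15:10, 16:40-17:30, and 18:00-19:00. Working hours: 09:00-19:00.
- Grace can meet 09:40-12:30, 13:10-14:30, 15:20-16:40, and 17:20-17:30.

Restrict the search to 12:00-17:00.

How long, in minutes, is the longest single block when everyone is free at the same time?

Liang free within 09:00–19:00: 09:00–10:20, 11:00–11:40, 14:20–15:00, 15:10–16:40, 17:30–18:00.
Pablo ∩ Liang: 09:00–10:20, 14:20–14:40, 15:30–16:40.
Pablo ∩ Liang ∩ Grace: 09:40–10:20, 14:20–14:30, 15:30–16:40.
Restricted to 12:00–17:00: 14:20–14:30, 15:30–16:40.
Common window lengths: 10, 70 min; longest is 70.

70 minutes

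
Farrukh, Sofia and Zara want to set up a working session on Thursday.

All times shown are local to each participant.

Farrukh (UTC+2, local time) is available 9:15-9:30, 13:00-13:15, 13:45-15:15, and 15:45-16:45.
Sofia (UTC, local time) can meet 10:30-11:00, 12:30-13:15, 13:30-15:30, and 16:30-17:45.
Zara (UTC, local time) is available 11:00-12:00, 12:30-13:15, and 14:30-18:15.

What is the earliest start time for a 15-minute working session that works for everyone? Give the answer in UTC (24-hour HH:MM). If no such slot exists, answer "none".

12:30

Farrukh → UTC: 07:15–07:30, 11:00–11:15, 11:45–13:15, 13:45–14:45.
Sofia → UTC: 10:30–11:00, 12:30–13:15, 13:30–15:30, 16:30–17:45.
Zara → UTC: 11:00–12:00, 12:30–13:15, 14:30–18:15.
Farrukh ∩ Sofia: 12:30–13:15, 13:45–14:45.
Farrukh ∩ Sofia ∩ Zara: 12:30–13:15, 14:30–14:45.
Windows ≥ 15 min: 12:30–13:15, 14:30–14:45.
Earliest such window starts at 12:30.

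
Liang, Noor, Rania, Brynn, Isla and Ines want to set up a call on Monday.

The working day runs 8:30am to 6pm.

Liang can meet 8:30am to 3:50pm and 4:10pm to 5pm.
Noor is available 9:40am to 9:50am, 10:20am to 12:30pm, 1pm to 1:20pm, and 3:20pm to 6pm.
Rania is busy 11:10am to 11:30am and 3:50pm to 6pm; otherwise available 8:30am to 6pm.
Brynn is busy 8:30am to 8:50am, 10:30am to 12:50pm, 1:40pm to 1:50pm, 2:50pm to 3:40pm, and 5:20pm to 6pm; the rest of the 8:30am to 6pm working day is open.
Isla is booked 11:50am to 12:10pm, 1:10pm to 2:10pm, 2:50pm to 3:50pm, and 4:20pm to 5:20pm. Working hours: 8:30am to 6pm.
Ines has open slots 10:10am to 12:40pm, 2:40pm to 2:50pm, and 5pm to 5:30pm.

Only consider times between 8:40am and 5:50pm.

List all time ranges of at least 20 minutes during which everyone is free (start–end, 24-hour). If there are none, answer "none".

none

Rania free within 08:30–18:00: 08:30–11:10, 11:30–15:50.
Brynn free within 08:30–18:00: 08:50–10:30, 12:50–13:40, 13:50–14:50, 15:40–17:20.
Isla free within 08:30–18:00: 08:30–11:50, 12:10–13:10, 14:10–14:50, 15:50–16:20, 17:20–18:00.
Liang ∩ Noor: 09:40–09:50, 10:20–12:30, 13:00–13:20, 15:20–15:50, 16:10–17:00.
Liang ∩ Noor ∩ Rania: 09:40–09:50, 10:20–11:10, 11:30–12:30, 13:00–13:20, 15:20–15:50.
Liang ∩ Noor ∩ Rania ∩ Brynn: 09:40–09:50, 10:20–10:30, 13:00–13:20, 15:40–15:50.
Liang ∩ Noor ∩ Rania ∩ Brynn ∩ Isla: 09:40–09:50, 10:20–10:30, 13:00–13:10.
Liang ∩ Noor ∩ Rania ∩ Brynn ∩ Isla ∩ Ines: 10:20–10:30.
Restricted to 08:40–17:50: 10:20–10:30.
Windows ≥ 20 min: (none).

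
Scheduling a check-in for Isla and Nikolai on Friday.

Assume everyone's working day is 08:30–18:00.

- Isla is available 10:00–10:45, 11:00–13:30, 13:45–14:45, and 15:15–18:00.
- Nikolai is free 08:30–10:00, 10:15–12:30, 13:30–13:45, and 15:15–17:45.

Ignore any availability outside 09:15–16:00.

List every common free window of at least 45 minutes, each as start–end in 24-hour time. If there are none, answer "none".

11:00–12:30, 15:15–16:00

Isla ∩ Nikolai: 10:15–10:45, 11:00–12:30, 15:15–17:45.
Restricted to 09:15–16:00: 10:15–10:45, 11:00–12:30, 15:15–16:00.
Windows ≥ 45 min: 11:00–12:30, 15:15–16:00.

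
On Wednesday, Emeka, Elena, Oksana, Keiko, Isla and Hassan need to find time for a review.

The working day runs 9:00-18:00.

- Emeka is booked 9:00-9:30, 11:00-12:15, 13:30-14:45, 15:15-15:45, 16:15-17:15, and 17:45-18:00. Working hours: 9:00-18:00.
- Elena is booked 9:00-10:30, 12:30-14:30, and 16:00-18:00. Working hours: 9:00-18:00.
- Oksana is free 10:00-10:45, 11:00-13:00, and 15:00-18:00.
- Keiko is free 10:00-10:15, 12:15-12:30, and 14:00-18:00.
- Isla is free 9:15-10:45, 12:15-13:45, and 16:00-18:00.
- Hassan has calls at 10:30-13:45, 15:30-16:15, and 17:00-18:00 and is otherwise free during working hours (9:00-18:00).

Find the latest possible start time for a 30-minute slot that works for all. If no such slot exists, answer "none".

Emeka free within 09:00–18:00: 09:30–11:00, 12:15–13:30, 14:45–15:15, 15:45–16:15, 17:15–17:45.
Elena free within 09:00–18:00: 10:30–12:30, 14:30–16:00.
Hassan free within 09:00–18:00: 09:00–10:30, 13:45–15:30, 16:15–17:00.
Emeka ∩ Elena: 10:30–11:00, 12:15–12:30, 14:45–15:15, 15:45–16:00.
Emeka ∩ Elena ∩ Oksana: 10:30–10:45, 12:15–12:30, 15:00–15:15, 15:45–16:00.
Emeka ∩ Elena ∩ Oksana ∩ Keiko: 12:15–12:30, 15:00–15:15, 15:45–16:00.
Emeka ∩ Elena ∩ Oksana ∩ Keiko ∩ Isla: 12:15–12:30.
Emeka ∩ Elena ∩ Oksana ∩ Keiko ∩ Isla ∩ Hassan: (none).
Windows ≥ 30 min: (none).

none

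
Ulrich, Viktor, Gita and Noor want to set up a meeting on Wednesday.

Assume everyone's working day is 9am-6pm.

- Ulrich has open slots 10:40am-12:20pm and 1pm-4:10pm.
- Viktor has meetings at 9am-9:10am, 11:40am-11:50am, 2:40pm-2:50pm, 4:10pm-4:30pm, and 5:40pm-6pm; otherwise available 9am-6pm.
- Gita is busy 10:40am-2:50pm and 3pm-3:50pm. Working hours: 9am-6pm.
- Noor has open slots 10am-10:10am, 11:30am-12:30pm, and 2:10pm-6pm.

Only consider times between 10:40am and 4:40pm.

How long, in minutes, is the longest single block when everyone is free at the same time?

Viktor free within 09:00–18:00: 09:10–11:40, 11:50–14:40, 14:50–16:10, 16:30–17:40.
Gita free within 09:00–18:00: 09:00–10:40, 14:50–15:00, 15:50–18:00.
Ulrich ∩ Viktor: 10:40–11:40, 11:50–12:20, 13:00–14:40, 14:50–16:10.
Ulrich ∩ Viktor ∩ Gita: 14:50–15:00, 15:50–16:10.
Ulrich ∩ Viktor ∩ Gita ∩ Noor: 14:50–15:00, 15:50–16:10.
Restricted to 10:40–16:40: 14:50–15:00, 15:50–16:10.
Common window lengths: 10, 20 min; longest is 20.

20 minutes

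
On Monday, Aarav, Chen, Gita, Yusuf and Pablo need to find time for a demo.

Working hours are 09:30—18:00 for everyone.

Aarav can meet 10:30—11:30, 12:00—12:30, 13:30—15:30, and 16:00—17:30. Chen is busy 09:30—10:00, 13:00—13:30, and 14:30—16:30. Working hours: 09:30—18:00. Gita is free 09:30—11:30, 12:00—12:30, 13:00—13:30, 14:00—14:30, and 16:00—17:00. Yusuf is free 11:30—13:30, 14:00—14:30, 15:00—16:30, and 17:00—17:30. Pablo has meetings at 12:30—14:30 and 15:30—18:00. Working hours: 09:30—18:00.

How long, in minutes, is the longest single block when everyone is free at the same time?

30 minutes

Chen free within 09:30–18:00: 10:00–13:00, 13:30–14:30, 16:30–18:00.
Pablo free within 09:30–18:00: 09:30–12:30, 14:30–15:30.
Aarav ∩ Chen: 10:30–11:30, 12:00–12:30, 13:30–14:30, 16:30–17:30.
Aarav ∩ Chen ∩ Gita: 10:30–11:30, 12:00–12:30, 14:00–14:30, 16:30–17:00.
Aarav ∩ Chen ∩ Gita ∩ Yusuf: 12:00–12:30, 14:00–14:30.
Aarav ∩ Chen ∩ Gita ∩ Yusuf ∩ Pablo: 12:00–12:30.
Single common window of 30 minutes.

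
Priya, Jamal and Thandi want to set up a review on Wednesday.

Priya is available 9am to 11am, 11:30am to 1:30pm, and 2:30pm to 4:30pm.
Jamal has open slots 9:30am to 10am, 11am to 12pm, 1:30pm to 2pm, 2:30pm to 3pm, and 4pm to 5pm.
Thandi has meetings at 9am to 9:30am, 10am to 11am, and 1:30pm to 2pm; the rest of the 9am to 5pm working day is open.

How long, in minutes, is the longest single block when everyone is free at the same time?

Thandi free within 09:00–17:00: 09:30–10:00, 11:00–13:30, 14:00–17:00.
Priya ∩ Jamal: 09:30–10:00, 11:30–12:00, 14:30–15:00, 16:00–16:30.
Priya ∩ Jamal ∩ Thandi: 09:30–10:00, 11:30–12:00, 14:30–15:00, 16:00–16:30.
Common window lengths: 30, 30, 30, 30 min; longest is 30.

30 minutes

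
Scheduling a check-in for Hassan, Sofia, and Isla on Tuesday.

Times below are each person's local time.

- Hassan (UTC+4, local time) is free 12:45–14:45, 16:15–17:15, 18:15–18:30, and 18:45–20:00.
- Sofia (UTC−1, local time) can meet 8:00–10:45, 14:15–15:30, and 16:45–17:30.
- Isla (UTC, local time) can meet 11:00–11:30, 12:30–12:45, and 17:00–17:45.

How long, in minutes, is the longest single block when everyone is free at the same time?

0 minutes

Hassan → UTC: 08:45–10:45, 12:15–13:15, 14:15–14:30, 14:45–16:00.
Sofia → UTC: 09:00–11:45, 15:15–16:30, 17:45–18:30.
Isla → UTC: 11:00–11:30, 12:30–12:45, 17:00–17:45.
Hassan ∩ Sofia: 09:00–10:45, 15:15–16:00.
Hassan ∩ Sofia ∩ Isla: (none).
No common window.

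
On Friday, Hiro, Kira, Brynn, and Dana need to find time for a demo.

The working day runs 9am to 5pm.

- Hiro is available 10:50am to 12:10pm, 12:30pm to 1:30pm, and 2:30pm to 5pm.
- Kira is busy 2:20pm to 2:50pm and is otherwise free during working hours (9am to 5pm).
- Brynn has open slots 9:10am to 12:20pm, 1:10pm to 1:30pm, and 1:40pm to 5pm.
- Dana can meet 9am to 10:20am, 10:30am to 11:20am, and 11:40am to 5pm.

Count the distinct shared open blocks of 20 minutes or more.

Kira free within 09:00–17:00: 09:00–14:20, 14:50–17:00.
Hiro ∩ Kira: 10:50–12:10, 12:30–13:30, 14:50–17:00.
Hiro ∩ Kira ∩ Brynn: 10:50–12:10, 13:10–13:30, 14:50–17:00.
Hiro ∩ Kira ∩ Brynn ∩ Dana: 10:50–11:20, 11:40–12:10, 13:10–13:30, 14:50–17:00.
Windows ≥ 20 min: 10:50–11:20, 11:40–12:10, 13:10–13:30, 14:50–17:00.
That's 4 windows.

4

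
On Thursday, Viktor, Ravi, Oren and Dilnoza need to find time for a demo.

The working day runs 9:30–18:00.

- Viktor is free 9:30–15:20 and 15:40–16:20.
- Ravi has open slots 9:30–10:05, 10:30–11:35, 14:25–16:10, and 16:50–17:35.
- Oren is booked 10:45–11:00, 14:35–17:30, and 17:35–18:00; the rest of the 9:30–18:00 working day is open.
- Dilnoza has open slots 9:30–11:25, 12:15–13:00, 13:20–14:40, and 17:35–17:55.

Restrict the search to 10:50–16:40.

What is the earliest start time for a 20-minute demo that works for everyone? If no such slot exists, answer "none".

Oren free within 09:30–18:00: 09:30–10:45, 11:00–14:35, 17:30–17:35.
Viktor ∩ Ravi: 09:30–10:05, 10:30–11:35, 14:25–15:20, 15:40–16:10.
Viktor ∩ Ravi ∩ Oren: 09:30–10:05, 10:30–10:45, 11:00–11:35, 14:25–14:35.
Viktor ∩ Ravi ∩ Oren ∩ Dilnoza: 09:30–10:05, 10:30–10:45, 11:00–11:25, 14:25–14:35.
Restricted to 10:50–16:40: 11:00–11:25, 14:25–14:35.
Windows ≥ 20 min: 11:00–11:25.
Earliest such window starts at 11:00.

11:00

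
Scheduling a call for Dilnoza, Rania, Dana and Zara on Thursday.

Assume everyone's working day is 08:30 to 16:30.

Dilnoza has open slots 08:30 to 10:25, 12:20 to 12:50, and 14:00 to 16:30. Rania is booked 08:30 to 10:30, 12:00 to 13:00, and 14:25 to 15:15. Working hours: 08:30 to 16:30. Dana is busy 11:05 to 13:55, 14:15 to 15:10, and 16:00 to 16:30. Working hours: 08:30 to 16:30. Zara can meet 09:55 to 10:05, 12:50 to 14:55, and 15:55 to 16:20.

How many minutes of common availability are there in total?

20 minutes

Rania free within 08:30–16:30: 10:30–12:00, 13:00–14:25, 15:15–16:30.
Dana free within 08:30–16:30: 08:30–11:05, 13:55–14:15, 15:10–16:00.
Dilnoza ∩ Rania: 14:00–14:25, 15:15–16:30.
Dilnoza ∩ Rania ∩ Dana: 14:00–14:15, 15:15–16:00.
Dilnoza ∩ Rania ∩ Dana ∩ Zara: 14:00–14:15, 15:55–16:00.
Total common minutes: 15 + 5 = 20.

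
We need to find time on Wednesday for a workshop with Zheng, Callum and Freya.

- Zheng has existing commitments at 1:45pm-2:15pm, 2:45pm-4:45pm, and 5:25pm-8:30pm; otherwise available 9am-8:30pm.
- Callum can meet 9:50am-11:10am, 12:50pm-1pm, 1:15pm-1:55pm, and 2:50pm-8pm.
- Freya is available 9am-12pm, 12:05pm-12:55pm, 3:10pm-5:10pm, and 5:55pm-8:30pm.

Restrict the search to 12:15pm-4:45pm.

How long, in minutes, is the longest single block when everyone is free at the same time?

5 minutes

Zheng free within 09:00–20:30: 09:00–13:45, 14:15–14:45, 16:45–17:25.
Zheng ∩ Callum: 09:50–11:10, 12:50–13:00, 13:15–13:45, 16:45–17:25.
Zheng ∩ Callum ∩ Freya: 09:50–11:10, 12:50–12:55, 16:45–17:10.
Restricted to 12:15–16:45: 12:50–12:55.
Single common window of 5 minutes.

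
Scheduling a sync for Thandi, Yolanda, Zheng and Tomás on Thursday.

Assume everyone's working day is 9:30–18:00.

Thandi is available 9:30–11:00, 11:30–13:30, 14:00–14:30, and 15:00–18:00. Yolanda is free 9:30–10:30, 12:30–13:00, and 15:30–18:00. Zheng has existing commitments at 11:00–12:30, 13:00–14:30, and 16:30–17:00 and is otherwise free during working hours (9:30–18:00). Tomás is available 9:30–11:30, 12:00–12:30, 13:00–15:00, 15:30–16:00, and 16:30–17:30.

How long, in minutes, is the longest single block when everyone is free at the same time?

Zheng free within 09:30–18:00: 09:30–11:00, 12:30–13:00, 14:30–16:30, 17:00–18:00.
Thandi ∩ Yolanda: 09:30–10:30, 12:30–13:00, 15:30–18:00.
Thandi ∩ Yolanda ∩ Zheng: 09:30–10:30, 12:30–13:00, 15:30–16:30, 17:00–18:00.
Thandi ∩ Yolanda ∩ Zheng ∩ Tomás: 09:30–10:30, 15:30–16:00, 17:00–17:30.
Common window lengths: 60, 30, 30 min; longest is 60.

60 minutes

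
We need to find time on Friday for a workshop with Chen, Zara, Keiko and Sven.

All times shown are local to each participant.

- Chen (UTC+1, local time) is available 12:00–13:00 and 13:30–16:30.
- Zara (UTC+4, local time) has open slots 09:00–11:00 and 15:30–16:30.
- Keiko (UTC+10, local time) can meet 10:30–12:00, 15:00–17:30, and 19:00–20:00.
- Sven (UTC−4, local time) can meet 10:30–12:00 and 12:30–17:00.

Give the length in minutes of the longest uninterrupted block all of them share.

0 minutes

Chen → UTC: 11:00–12:00, 12:30–15:30.
Zara → UTC: 05:00–07:00, 11:30–12:30.
Keiko → UTC: 00:30–02:00, 05:00–07:30, 09:00–10:00.
Sven → UTC: 14:30–16:00, 16:30–21:00.
Chen ∩ Zara: 11:30–12:00.
Chen ∩ Zara ∩ Keiko: (none).
Chen ∩ Zara ∩ Keiko ∩ Sven: (none).
No common window.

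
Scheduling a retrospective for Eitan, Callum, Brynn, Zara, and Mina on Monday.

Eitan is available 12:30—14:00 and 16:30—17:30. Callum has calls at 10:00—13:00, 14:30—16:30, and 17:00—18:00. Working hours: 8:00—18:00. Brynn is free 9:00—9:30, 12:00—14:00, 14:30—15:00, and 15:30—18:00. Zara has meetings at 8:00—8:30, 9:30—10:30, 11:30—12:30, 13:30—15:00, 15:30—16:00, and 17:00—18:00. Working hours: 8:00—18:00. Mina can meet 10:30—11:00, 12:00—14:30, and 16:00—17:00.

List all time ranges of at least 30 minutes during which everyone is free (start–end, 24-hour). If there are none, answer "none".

13:00–13:30, 16:30–17:00

Callum free within 08:00–18:00: 08:00–10:00, 13:00–14:30, 16:30–17:00.
Zara free within 08:00–18:00: 08:30–09:30, 10:30–11:30, 12:30–13:30, 15:00–15:30, 16:00–17:00.
Eitan ∩ Callum: 13:00–14:00, 16:30–17:00.
Eitan ∩ Callum ∩ Brynn: 13:00–14:00, 16:30–17:00.
Eitan ∩ Callum ∩ Brynn ∩ Zara: 13:00–13:30, 16:30–17:00.
Eitan ∩ Callum ∩ Brynn ∩ Zara ∩ Mina: 13:00–13:30, 16:30–17:00.
Windows ≥ 30 min: 13:00–13:30, 16:30–17:00.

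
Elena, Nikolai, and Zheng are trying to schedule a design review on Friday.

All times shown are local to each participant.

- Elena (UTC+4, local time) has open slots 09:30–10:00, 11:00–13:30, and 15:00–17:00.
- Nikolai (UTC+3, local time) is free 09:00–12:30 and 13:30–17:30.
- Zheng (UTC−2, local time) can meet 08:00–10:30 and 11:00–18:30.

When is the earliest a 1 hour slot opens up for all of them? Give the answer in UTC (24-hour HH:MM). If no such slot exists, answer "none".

Elena → UTC: 05:30–06:00, 07:00–09:30, 11:00–13:00.
Nikolai → UTC: 06:00–09:30, 10:30–14:30.
Zheng → UTC: 10:00–12:30, 13:00–20:30.
Elena ∩ Nikolai: 07:00–09:30, 11:00–13:00.
Elena ∩ Nikolai ∩ Zheng: 11:00–12:30.
Windows ≥ 60 min: 11:00–12:30.
Earliest such window starts at 11:00.

11:00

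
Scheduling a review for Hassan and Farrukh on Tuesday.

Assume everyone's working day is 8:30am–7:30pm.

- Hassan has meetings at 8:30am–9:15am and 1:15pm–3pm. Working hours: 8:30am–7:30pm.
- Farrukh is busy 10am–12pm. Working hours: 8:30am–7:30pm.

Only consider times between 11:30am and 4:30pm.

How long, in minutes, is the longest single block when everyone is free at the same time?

90 minutes

Hassan free within 08:30–19:30: 09:15–13:15, 15:00–19:30.
Farrukh free within 08:30–19:30: 08:30–10:00, 12:00–19:30.
Hassan ∩ Farrukh: 09:15–10:00, 12:00–13:15, 15:00–19:30.
Restricted to 11:30–16:30: 12:00–13:15, 15:00–16:30.
Common window lengths: 75, 90 min; longest is 90.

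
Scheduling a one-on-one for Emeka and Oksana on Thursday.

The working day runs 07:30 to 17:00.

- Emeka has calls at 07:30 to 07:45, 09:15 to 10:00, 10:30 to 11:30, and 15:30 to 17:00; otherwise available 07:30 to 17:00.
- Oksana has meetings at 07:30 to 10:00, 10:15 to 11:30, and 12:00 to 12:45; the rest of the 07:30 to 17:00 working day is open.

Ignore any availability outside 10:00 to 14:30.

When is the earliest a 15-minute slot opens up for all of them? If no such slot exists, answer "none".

Emeka free within 07:30–17:00: 07:45–09:15, 10:00–10:30, 11:30–15:30.
Oksana free within 07:30–17:00: 10:00–10:15, 11:30–12:00, 12:45–17:00.
Emeka ∩ Oksana: 10:00–10:15, 11:30–12:00, 12:45–15:30.
Restricted to 10:00–14:30: 10:00–10:15, 11:30–12:00, 12:45–14:30.
Windows ≥ 15 min: 10:00–10:15, 11:30–12:00, 12:45–14:30.
Earliest such window starts at 10:00.

10:00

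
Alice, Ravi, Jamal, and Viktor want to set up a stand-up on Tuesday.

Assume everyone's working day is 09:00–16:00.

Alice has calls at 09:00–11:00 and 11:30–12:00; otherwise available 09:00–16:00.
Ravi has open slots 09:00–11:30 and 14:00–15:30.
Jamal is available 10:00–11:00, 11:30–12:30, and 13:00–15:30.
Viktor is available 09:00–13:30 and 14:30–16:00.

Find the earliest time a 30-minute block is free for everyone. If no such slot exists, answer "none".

Alice free within 09:00–16:00: 11:00–11:30, 12:00–16:00.
Alice ∩ Ravi: 11:00–11:30, 14:00–15:30.
Alice ∩ Ravi ∩ Jamal: 14:00–15:30.
Alice ∩ Ravi ∩ Jamal ∩ Viktor: 14:30–15:30.
Windows ≥ 30 min: 14:30–15:30.
Earliest such window starts at 14:30.

14:30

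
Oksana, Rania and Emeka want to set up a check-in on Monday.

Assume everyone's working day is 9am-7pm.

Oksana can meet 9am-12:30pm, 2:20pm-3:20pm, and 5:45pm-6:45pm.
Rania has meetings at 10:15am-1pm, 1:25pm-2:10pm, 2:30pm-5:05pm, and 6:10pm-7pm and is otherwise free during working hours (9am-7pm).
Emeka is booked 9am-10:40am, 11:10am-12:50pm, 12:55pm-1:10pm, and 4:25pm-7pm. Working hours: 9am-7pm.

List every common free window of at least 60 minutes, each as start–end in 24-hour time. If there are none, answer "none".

Rania free within 09:00–19:00: 09:00–10:15, 13:00–13:25, 14:10–14:30, 17:05–18:10.
Emeka free within 09:00–19:00: 10:40–11:10, 12:50–12:55, 13:10–16:25.
Oksana ∩ Rania: 09:00–10:15, 14:20–14:30, 17:45–18:10.
Oksana ∩ Rania ∩ Emeka: 14:20–14:30.
Windows ≥ 60 min: (none).

none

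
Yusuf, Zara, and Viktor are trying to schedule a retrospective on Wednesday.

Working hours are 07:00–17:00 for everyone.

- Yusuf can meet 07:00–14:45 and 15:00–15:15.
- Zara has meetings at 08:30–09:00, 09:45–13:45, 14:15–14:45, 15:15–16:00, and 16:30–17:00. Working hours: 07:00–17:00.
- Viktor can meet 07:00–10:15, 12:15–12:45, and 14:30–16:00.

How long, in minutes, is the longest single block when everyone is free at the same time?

Zara free within 07:00–17:00: 07:00–08:30, 09:00–09:45, 13:45–14:15, 14:45–15:15, 16:00–16:30.
Yusuf ∩ Zara: 07:00–08:30, 09:00–09:45, 13:45–14:15, 15:00–15:15.
Yusuf ∩ Zara ∩ Viktor: 07:00–08:30, 09:00–09:45, 15:00–15:15.
Common window lengths: 90, 45, 15 min; longest is 90.

90 minutes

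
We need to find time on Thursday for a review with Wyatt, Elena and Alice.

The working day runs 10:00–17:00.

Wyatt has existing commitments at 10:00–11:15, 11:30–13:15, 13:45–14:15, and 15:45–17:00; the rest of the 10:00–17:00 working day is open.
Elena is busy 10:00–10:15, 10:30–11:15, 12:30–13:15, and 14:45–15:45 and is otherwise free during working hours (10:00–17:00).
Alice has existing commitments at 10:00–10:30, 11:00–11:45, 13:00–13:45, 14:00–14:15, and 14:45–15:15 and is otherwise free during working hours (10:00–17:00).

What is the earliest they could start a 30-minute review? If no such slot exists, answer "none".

14:15

Wyatt free within 10:00–17:00: 11:15–11:30, 13:15–13:45, 14:15–15:45.
Elena free within 10:00–17:00: 10:15–10:30, 11:15–12:30, 13:15–14:45, 15:45–17:00.
Alice free within 10:00–17:00: 10:30–11:00, 11:45–13:00, 13:45–14:00, 14:15–14:45, 15:15–17:00.
Wyatt ∩ Elena: 11:15–11:30, 13:15–13:45, 14:15–14:45.
Wyatt ∩ Elena ∩ Alice: 14:15–14:45.
Windows ≥ 30 min: 14:15–14:45.
Earliest such window starts at 14:15.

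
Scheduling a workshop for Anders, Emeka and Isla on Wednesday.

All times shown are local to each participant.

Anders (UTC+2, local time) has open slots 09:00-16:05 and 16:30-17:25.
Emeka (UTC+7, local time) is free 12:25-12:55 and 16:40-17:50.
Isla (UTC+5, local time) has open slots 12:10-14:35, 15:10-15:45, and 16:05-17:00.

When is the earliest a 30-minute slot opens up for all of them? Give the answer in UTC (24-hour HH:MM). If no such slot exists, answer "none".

Anders → UTC: 07:00–14:05, 14:30–15:25.
Emeka → UTC: 05:25–05:55, 09:40–10:50.
Isla → UTC: 07:10–09:35, 10:10–10:45, 11:05–12:00.
Anders ∩ Emeka: 09:40–10:50.
Anders ∩ Emeka ∩ Isla: 10:10–10:45.
Windows ≥ 30 min: 10:10–10:45.
Earliest such window starts at 10:10.

10:10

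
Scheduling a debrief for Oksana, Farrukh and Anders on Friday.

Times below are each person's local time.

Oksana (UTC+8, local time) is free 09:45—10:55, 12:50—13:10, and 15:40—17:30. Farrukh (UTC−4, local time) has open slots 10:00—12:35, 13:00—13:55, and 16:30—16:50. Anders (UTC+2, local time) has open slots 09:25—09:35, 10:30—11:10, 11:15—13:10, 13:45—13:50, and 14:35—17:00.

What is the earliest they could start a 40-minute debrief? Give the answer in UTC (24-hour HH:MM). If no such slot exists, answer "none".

none

Oksana → UTC: 01:45–02:55, 04:50–05:10, 07:40–09:30.
Farrukh → UTC: 14:00–16:35, 17:00–17:55, 20:30–20:50.
Anders → UTC: 07:25–07:35, 08:30–09:10, 09:15–11:10, 11:45–11:50, 12:35–15:00.
Oksana ∩ Farrukh: (none).
Oksana ∩ Farrukh ∩ Anders: (none).
Windows ≥ 40 min: (none).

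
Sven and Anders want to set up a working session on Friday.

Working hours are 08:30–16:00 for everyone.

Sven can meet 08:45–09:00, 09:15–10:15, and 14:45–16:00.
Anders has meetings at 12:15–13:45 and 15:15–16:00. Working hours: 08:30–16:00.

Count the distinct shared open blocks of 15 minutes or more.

3

Anders free within 08:30–16:00: 08:30–12:15, 13:45–15:15.
Sven ∩ Anders: 08:45–09:00, 09:15–10:15, 14:45–15:15.
Windows ≥ 15 min: 08:45–09:00, 09:15–10:15, 14:45–15:15.
That's 3 windows.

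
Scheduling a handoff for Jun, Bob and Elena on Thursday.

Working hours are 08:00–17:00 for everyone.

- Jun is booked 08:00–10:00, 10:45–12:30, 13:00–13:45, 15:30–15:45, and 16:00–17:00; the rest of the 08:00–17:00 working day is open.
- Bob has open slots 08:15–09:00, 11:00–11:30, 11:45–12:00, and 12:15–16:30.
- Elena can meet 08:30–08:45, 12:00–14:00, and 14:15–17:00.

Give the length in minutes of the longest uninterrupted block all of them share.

Jun free within 08:00–17:00: 10:00–10:45, 12:30–13:00, 13:45–15:30, 15:45–16:00.
Jun ∩ Bob: 12:30–13:00, 13:45–15:30, 15:45–16:00.
Jun ∩ Bob ∩ Elena: 12:30–13:00, 13:45–14:00, 14:15–15:30, 15:45–16:00.
Common window lengths: 30, 15, 75, 15 min; longest is 75.

75 minutes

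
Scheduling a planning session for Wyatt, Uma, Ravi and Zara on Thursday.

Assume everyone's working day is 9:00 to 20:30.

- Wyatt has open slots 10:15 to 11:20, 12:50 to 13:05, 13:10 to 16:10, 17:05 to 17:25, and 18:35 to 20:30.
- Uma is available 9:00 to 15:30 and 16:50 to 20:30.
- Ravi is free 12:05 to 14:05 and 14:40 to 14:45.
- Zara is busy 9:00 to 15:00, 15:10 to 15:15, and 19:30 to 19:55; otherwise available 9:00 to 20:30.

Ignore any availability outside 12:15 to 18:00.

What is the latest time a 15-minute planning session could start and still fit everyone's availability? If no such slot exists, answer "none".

none

Zara free within 09:00–20:30: 15:00–15:10, 15:15–19:30, 19:55–20:30.
Wyatt ∩ Uma: 10:15–11:20, 12:50–13:05, 13:10–15:30, 17:05–17:25, 18:35–20:30.
Wyatt ∩ Uma ∩ Ravi: 12:50–13:05, 13:10–14:05, 14:40–14:45.
Wyatt ∩ Uma ∩ Ravi ∩ Zara: (none).
Restricted to 12:15–18:00: (none).
Windows ≥ 15 min: (none).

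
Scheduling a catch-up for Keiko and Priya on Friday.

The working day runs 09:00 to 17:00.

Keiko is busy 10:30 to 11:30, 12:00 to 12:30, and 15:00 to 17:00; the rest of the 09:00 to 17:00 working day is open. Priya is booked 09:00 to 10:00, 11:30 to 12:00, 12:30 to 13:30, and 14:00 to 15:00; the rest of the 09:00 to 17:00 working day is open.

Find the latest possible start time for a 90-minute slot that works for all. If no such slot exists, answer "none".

Keiko free within 09:00–17:00: 09:00–10:30, 11:30–12:00, 12:30–15:00.
Priya free within 09:00–17:00: 10:00–11:30, 12:00–12:30, 13:30–14:00, 15:00–17:00.
Keiko ∩ Priya: 10:00–10:30, 13:30–14:00.
Windows ≥ 90 min: (none).

none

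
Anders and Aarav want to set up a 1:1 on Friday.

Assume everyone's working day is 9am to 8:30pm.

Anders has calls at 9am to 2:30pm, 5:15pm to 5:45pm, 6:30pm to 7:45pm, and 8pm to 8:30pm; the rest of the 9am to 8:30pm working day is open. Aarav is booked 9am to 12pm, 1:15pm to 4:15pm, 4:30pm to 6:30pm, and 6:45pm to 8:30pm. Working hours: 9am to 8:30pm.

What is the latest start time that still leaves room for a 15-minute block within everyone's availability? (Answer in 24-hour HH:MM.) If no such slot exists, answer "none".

Anders free within 09:00–20:30: 14:30–17:15, 17:45–18:30, 19:45–20:00.
Aarav free within 09:00–20:30: 12:00–13:15, 16:15–16:30, 18:30–18:45.
Anders ∩ Aarav: 16:15–16:30.
Windows ≥ 15 min: 16:15–16:30.
Latest start in the last window 16:15–16:30 is 16:30 − 15 min = 16:15.

16:15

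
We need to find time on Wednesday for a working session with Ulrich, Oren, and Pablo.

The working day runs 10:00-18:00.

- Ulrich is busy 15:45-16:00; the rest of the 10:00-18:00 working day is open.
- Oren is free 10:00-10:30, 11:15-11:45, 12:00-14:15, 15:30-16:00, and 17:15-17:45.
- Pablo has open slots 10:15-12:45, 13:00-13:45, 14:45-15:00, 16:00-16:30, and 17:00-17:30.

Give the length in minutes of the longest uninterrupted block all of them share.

Ulrich free within 10:00–18:00: 10:00–15:45, 16:00–18:00.
Ulrich ∩ Oren: 10:00–10:30, 11:15–11:45, 12:00–14:15, 15:30–15:45, 17:15–17:45.
Ulrich ∩ Oren ∩ Pablo: 10:15–10:30, 11:15–11:45, 12:00–12:45, 13:00–13:45, 17:15–17:30.
Common window lengths: 15, 30, 45, 45, 15 min; longest is 45.

45 minutes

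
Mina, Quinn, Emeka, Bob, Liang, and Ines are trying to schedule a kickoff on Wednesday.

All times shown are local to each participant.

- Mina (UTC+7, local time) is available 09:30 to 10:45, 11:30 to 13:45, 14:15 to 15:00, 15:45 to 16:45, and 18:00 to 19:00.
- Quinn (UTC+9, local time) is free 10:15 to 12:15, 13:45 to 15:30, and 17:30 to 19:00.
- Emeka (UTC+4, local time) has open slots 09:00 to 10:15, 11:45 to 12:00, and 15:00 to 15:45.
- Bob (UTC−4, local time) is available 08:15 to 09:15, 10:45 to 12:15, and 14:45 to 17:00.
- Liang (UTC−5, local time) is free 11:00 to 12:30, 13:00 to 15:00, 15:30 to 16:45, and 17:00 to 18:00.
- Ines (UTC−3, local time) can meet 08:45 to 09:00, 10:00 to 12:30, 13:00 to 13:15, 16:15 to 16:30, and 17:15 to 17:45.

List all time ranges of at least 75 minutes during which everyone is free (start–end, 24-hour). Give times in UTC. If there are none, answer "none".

none

Mina → UTC: 02:30–03:45, 04:30–06:45, 07:15–08:00, 08:45–09:45, 11:00–12:00.
Quinn → UTC: 01:15–03:15, 04:45–06:30, 08:30–10:00.
Emeka → UTC: 05:00–06:15, 07:45–08:00, 11:00–11:45.
Bob → UTC: 12:15–13:15, 14:45–16:15, 18:45–21:00.
Liang → UTC: 16:00–17:30, 18:00–20:00, 20:30–21:45, 22:00–23:00.
Ines → UTC: 11:45–12:00, 13:00–15:30, 16:00–16:15, 19:15–19:30, 20:15–20:45.
Mina ∩ Quinn: 02:30–03:15, 04:45–06:30, 08:45–09:45.
Mina ∩ Quinn ∩ Emeka: 05:00–06:15.
Mina ∩ Quinn ∩ Emeka ∩ Bob: (none).
Mina ∩ Quinn ∩ Emeka ∩ Bob ∩ Liang: (none).
Mina ∩ Quinn ∩ Emeka ∩ Bob ∩ Liang ∩ Ines: (none).
Windows ≥ 75 min: (none).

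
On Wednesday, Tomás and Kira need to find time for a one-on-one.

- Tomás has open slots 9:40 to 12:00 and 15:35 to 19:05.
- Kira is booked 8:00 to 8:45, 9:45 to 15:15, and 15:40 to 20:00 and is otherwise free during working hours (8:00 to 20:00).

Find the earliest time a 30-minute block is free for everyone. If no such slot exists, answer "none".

Kira free within 08:00–20:00: 08:45–09:45, 15:15–15:40.
Tomás ∩ Kira: 09:40–09:45, 15:35–15:40.
Windows ≥ 30 min: (none).

none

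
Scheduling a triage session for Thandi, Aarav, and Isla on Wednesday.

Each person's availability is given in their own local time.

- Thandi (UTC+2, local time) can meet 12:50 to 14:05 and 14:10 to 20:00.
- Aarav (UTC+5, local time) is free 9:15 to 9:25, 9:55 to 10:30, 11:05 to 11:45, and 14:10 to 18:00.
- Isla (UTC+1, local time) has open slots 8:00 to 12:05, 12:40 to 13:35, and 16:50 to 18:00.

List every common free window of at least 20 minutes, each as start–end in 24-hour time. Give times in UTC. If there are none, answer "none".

Thandi → UTC: 10:50–12:05, 12:10–18:00.
Aarav → UTC: 04:15–04:25, 04:55–05:30, 06:05–06:45, 09:10–13:00.
Isla → UTC: 07:00–11:05, 11:40–12:35, 15:50–17:00.
Thandi ∩ Aarav: 10:50–12:05, 12:10–13:00.
Thandi ∩ Aarav ∩ Isla: 10:50–11:05, 11:40–12:05, 12:10–12:35.
Windows ≥ 20 min: 11:40–12:05, 12:10–12:35.

11:40–12:05, 12:10–12:35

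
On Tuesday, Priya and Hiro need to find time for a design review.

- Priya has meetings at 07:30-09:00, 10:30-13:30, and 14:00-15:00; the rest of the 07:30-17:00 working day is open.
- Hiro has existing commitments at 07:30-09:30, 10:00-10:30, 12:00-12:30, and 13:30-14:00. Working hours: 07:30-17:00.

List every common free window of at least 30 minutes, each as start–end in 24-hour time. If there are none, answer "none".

Priya free within 07:30–17:00: 09:00–10:30, 13:30–14:00, 15:00–17:00.
Hiro free within 07:30–17:00: 09:30–10:00, 10:30–12:00, 12:30–13:30, 14:00–17:00.
Priya ∩ Hiro: 09:30–10:00, 15:00–17:00.
Windows ≥ 30 min: 09:30–10:00, 15:00–17:00.

09:30–10:00, 15:00–17:00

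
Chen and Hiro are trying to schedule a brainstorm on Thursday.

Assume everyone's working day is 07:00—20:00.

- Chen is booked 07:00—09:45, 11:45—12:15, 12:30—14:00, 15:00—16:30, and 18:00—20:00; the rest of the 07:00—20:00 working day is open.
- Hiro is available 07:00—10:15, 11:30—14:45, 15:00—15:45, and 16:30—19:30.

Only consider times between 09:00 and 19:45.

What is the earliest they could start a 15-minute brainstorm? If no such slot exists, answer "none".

Chen free within 07:00–20:00: 09:45–11:45, 12:15–12:30, 14:00–15:00, 16:30–18:00.
Chen ∩ Hiro: 09:45–10:15, 11:30–11:45, 12:15–12:30, 14:00–14:45, 16:30–18:00.
Restricted to 09:00–19:45: 09:45–10:15, 11:30–11:45, 12:15–12:30, 14:00–14:45, 16:30–18:00.
Windows ≥ 15 min: 09:45–10:15, 11:30–11:45, 12:15–12:30, 14:00–14:45, 16:30–18:00.
Earliest such window starts at 09:45.

09:45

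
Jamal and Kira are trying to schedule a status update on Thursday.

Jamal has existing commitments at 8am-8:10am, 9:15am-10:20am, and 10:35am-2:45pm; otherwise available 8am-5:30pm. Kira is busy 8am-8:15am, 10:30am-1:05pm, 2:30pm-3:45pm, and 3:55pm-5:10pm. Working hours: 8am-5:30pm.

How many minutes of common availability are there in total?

Jamal free within 08:00–17:30: 08:10–09:15, 10:20–10:35, 14:45–17:30.
Kira free within 08:00–17:30: 08:15–10:30, 13:05–14:30, 15:45–15:55, 17:10–17:30.
Jamal ∩ Kira: 08:15–09:15, 10:20–10:30, 15:45–15:55, 17:10–17:30.
Total common minutes: 60 + 10 + 10 + 20 = 100.

100 minutes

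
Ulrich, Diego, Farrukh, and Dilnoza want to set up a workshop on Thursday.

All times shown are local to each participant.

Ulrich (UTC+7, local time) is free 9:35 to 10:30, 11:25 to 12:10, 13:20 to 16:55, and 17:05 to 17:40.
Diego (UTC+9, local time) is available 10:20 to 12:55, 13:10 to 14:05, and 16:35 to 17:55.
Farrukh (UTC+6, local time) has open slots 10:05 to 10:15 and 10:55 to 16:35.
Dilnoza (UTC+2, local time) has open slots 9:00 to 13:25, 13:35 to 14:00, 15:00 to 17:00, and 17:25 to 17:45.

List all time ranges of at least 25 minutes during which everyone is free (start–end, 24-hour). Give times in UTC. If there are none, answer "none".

07:35–08:55

Ulrich → UTC: 02:35–03:30, 04:25–05:10, 06:20–09:55, 10:05–10:40.
Diego → UTC: 01:20–03:55, 04:10–05:05, 07:35–08:55.
Farrukh → UTC: 04:05–04:15, 04:55–10:35.
Dilnoza → UTC: 07:00–11:25, 11:35–12:00, 13:00–15:00, 15:25–15:45.
Ulrich ∩ Diego: 02:35–03:30, 04:25–05:05, 07:35–08:55.
Ulrich ∩ Diego ∩ Farrukh: 04:55–05:05, 07:35–08:55.
Ulrich ∩ Diego ∩ Farrukh ∩ Dilnoza: 07:35–08:55.
Windows ≥ 25 min: 07:35–08:55.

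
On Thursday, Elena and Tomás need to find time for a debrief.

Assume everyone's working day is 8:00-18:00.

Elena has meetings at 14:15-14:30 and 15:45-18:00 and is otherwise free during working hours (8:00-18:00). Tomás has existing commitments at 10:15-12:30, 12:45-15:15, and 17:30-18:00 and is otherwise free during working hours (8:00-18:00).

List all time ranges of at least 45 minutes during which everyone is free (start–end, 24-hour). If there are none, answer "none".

Elena free within 08:00–18:00: 08:00–14:15, 14:30–15:45.
Tomás free within 08:00–18:00: 08:00–10:15, 12:30–12:45, 15:15–17:30.
Elena ∩ Tomás: 08:00–10:15, 12:30–12:45, 15:15–15:45.
Windows ≥ 45 min: 08:00–10:15.

08:00–10:15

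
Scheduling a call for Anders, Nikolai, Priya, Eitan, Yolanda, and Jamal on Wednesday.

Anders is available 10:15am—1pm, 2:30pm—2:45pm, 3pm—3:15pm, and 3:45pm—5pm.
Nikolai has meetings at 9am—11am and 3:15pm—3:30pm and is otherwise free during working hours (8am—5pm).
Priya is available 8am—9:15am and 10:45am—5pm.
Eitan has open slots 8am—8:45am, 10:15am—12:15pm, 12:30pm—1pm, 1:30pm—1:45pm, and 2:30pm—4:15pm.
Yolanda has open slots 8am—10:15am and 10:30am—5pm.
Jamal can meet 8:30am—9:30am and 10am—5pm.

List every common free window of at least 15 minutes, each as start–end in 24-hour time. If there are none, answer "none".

11:00–12:15, 12:30–13:00, 14:30–14:45, 15:00–15:15, 15:45–16:15

Nikolai free within 08:00–17:00: 08:00–09:00, 11:00–15:15, 15:30–17:00.
Anders ∩ Nikolai: 11:00–13:00, 14:30–14:45, 15:00–15:15, 15:45–17:00.
Anders ∩ Nikolai ∩ Priya: 11:00–13:00, 14:30–14:45, 15:00–15:15, 15:45–17:00.
Anders ∩ Nikolai ∩ Priya ∩ Eitan: 11:00–12:15, 12:30–13:00, 14:30–14:45, 15:00–15:15, 15:45–16:15.
Anders ∩ Nikolai ∩ Priya ∩ Eitan ∩ Yolanda: 11:00–12:15, 12:30–13:00, 14:30–14:45, 15:00–15:15, 15:45–16:15.
Anders ∩ Nikolai ∩ Priya ∩ Eitan ∩ Yolanda ∩ Jamal: 11:00–12:15, 12:30–13:00, 14:30–14:45, 15:00–15:15, 15:45–16:15.
Windows ≥ 15 min: 11:00–12:15, 12:30–13:00, 14:30–14:45, 15:00–15:15, 15:45–16:15.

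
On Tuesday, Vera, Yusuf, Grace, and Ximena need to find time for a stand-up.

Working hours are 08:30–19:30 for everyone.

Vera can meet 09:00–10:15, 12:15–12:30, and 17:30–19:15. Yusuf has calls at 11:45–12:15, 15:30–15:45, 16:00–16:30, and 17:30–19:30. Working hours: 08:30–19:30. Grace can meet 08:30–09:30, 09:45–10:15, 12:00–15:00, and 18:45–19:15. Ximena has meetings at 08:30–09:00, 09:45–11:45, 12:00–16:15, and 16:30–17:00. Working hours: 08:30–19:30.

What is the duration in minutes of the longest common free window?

Yusuf free within 08:30–19:30: 08:30–11:45, 12:15–15:30, 15:45–16:00, 16:30–17:30.
Ximena free within 08:30–19:30: 09:00–09:45, 11:45–12:00, 16:15–16:30, 17:00–19:30.
Vera ∩ Yusuf: 09:00–10:15, 12:15–12:30.
Vera ∩ Yusuf ∩ Grace: 09:00–09:30, 09:45–10:15, 12:15–12:30.
Vera ∩ Yusuf ∩ Grace ∩ Ximena: 09:00–09:30.
Single common window of 30 minutes.

30 minutes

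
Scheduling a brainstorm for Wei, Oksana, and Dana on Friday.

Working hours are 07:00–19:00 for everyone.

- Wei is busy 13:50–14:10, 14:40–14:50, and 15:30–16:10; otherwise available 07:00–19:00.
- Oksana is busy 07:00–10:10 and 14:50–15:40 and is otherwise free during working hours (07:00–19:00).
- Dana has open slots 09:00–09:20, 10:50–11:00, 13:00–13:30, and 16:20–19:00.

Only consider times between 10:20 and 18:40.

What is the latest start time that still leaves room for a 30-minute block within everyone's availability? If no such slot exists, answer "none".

18:10

Wei free within 07:00–19:00: 07:00–13:50, 14:10–14:40, 14:50–15:30, 16:10–19:00.
Oksana free within 07:00–19:00: 10:10–14:50, 15:40–19:00.
Wei ∩ Oksana: 10:10–13:50, 14:10–14:40, 16:10–19:00.
Wei ∩ Oksana ∩ Dana: 10:50–11:00, 13:00–13:30, 16:20–19:00.
Restricted to 10:20–18:40: 10:50–11:00, 13:00–13:30, 16:20–18:40.
Windows ≥ 30 min: 13:00–13:30, 16:20–18:40.
Latest start in the last window 16:20–18:40 is 18:40 − 30 min = 18:10.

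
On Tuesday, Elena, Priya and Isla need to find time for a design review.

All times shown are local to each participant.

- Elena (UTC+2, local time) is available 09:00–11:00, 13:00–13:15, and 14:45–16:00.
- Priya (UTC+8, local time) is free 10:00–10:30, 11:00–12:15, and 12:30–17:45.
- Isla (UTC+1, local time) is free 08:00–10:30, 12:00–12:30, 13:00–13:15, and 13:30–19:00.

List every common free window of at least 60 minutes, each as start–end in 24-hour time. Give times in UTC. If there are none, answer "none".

07:00–09:00

Elena → UTC: 07:00–09:00, 11:00–11:15, 12:45–14:00.
Priya → UTC: 02:00–02:30, 03:00–04:15, 04:30–09:45.
Isla → UTC: 07:00–09:30, 11:00–11:30, 12:00–12:15, 12:30–18:00.
Elena ∩ Priya: 07:00–09:00.
Elena ∩ Priya ∩ Isla: 07:00–09:00.
Windows ≥ 60 min: 07:00–09:00.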